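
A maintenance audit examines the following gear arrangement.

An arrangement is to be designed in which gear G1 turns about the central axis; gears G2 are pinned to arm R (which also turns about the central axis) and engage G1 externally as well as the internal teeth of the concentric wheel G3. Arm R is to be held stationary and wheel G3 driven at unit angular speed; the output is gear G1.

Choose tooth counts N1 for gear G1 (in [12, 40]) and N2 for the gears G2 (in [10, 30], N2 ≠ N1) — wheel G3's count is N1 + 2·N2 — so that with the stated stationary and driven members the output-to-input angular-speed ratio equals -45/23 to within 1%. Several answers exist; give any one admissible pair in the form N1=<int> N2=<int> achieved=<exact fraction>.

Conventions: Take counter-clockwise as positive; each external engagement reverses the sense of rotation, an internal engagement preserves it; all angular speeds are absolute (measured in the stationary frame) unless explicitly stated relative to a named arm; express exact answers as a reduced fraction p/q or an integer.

N1=23 N2=11 achieved=-45/23

topology: planetary set — design target -45/23, arm = carrier (Willis)
Willis with ω_arm = 0: ω_sun/ω_ring = −N3/N1; set equal to -45/23  ⇒  N3/N1 = −(-45/23) = 45/23
N3 = N1 + 2·N2  ⇒  N2/N1 = (N3/N1 − 1)/2 = (45/23 − 1)/2 = 11/23
smallest multiple with N1 ≥ 12 and N2 ≥ 10: k = 1  ⇒  N1 = 1·23 = 23, N2 = 1·11 = 11 (N1 ≤ 40, N2 ≤ 30, N2 ≠ N1 ✓), N3 = 23 + 2·11 = 45
check: −N3/N1 with N1 = 23, N3 = 45 gives -45/23; |achieved − target| = 0 ≤ 9/460 ✓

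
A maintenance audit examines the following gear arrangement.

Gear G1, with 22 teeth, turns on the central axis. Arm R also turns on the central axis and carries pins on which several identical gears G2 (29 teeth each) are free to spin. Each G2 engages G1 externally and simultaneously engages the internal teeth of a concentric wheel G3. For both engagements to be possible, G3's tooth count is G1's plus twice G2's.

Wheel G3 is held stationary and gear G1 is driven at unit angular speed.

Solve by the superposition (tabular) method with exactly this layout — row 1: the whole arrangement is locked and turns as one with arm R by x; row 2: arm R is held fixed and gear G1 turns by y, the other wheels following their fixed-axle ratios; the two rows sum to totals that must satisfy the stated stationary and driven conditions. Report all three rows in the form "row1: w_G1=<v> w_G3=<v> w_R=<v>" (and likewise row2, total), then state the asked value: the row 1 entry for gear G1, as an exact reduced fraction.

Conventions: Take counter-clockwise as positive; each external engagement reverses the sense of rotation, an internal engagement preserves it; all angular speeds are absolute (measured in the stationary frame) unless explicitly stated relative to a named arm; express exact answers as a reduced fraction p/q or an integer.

planetary set (22T centre, 29T on arm, 80T internal) — Willis relation
row 1 (train locked, turned with arm): all members turn x
superposition row 2 [arm held]: sun y, ring −(22/80)·y, arm 0
boundary: total ω_ring = x − (22/80)·y = 0 and total ω_sun = x + y = 1  ⇒  y = 40/51, x = 11/51
row 2 ring = −(22/80)·40/51 = -11/51
totals (row 1 + row 2): sun 11/51 + 40/51 = 1, ring 11/51 + (-11/51) = 0, arm 11/51 + 0 = 11/51
asked cell (row1, sun) = 11/51

row1: w_G1=11/51 w_G3=11/51 w_R=11/51
row2: w_G1=40/51 w_G3=-11/51 w_R=0
total: w_G1=1 w_G3=0 w_R=11/51
asked value: 11/51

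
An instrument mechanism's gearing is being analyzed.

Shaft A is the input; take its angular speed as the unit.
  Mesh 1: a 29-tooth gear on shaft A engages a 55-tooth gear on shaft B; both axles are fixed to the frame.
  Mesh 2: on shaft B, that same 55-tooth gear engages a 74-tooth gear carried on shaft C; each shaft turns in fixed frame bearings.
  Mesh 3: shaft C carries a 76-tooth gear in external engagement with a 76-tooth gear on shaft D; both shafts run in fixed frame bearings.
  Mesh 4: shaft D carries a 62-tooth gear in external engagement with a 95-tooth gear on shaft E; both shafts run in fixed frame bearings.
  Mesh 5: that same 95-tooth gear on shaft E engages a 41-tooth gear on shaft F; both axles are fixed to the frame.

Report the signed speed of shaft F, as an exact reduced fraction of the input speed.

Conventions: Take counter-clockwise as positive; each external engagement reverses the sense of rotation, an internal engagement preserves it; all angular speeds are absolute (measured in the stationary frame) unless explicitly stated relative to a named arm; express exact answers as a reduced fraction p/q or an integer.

5-mesh fixed-axis compound train (all bearings frame-fixed)
mesh 1 [29T→55T]: |ω|/ω_in = 1×29/55 = 29/55, sense flips to −
mesh 2 [55T→74T]: |ω|/ω_in = (29/55)×55/74 = 29/74, sense flips to +
mesh 3 [76T→76T]: |ω|/ω_in = (29/74)×76/76 = 29/74, sense flips to −
mesh 4 [62T→95T]: |ω|/ω_in = (29/74)×62/95 = 899/3515, sense flips to +
mesh 5 [95T→41T]: |ω|/ω_in = (899/3515)×95/41 = 899/1517, sense flips to −
signed output speed (× input speed) = -899/1517

-899/1517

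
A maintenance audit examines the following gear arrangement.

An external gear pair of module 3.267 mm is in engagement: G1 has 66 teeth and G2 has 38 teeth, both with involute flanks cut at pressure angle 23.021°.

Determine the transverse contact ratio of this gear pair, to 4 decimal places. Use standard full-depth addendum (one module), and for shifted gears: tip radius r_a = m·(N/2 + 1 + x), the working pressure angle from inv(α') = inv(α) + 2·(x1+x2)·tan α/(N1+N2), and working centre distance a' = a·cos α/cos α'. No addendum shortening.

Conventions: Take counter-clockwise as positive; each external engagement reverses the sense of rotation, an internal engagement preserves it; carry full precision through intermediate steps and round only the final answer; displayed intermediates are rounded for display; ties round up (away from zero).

1.6092

single-mesh involute tooth geometry (66T engaging 38T at module 3.267)
base radii: r_b1 = 99.225102, r_b2 = 57.129604
tip radii: r_a1 = 111.078000, r_a2 = 65.340000
no profile shift: α' = α, a' = a
action lengths: √(r_a1²−r_b1²) = 49.926958, √(r_a2²−r_b2²) = 31.709997
base pitch p_b = π·m·cos α = 9.446208
CR = (49.926958 + 31.709997 − 169.884000·sin 23.02100°)/9.446208 = 1.609183
contact ratio ≈ 1.6092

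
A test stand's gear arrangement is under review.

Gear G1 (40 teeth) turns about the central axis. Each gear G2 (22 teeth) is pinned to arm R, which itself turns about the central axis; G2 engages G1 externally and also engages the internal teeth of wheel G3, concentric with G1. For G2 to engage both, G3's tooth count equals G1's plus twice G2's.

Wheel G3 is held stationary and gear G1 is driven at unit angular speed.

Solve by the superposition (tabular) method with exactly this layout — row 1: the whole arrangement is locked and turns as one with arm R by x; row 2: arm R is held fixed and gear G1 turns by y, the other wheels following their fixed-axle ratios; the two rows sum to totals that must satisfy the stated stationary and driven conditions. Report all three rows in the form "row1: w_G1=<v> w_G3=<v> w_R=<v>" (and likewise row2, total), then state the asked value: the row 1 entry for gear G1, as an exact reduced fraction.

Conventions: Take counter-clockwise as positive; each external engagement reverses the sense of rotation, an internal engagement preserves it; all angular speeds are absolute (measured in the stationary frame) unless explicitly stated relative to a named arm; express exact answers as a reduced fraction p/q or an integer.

topology: planetary set — G1 40T / G2 22T / G3 84T, arm = carrier (Willis)
row 1: whole set turns with the arm by x
row 2 (arm held, sun turns y): ω_ring = −(40/84)·y, ω_arm = 0
boundary: total ω_ring = x − (40/84)·y = 0 and total ω_sun = x + y = 1  ⇒  y = 21/31, x = 10/31
row 2 ring = −(40/84)·21/31 = -10/31
totals (row 1 + row 2): sun 10/31 + 21/31 = 1, ring 10/31 + (-10/31) = 0, arm 10/31 + 0 = 10/31
asked cell (row1, sun) = 10/31

row1: w_G1=10/31 w_G3=10/31 w_R=10/31
row2: w_G1=21/31 w_G3=-10/31 w_R=0
total: w_G1=1 w_G3=0 w_R=10/31
asked value: 10/31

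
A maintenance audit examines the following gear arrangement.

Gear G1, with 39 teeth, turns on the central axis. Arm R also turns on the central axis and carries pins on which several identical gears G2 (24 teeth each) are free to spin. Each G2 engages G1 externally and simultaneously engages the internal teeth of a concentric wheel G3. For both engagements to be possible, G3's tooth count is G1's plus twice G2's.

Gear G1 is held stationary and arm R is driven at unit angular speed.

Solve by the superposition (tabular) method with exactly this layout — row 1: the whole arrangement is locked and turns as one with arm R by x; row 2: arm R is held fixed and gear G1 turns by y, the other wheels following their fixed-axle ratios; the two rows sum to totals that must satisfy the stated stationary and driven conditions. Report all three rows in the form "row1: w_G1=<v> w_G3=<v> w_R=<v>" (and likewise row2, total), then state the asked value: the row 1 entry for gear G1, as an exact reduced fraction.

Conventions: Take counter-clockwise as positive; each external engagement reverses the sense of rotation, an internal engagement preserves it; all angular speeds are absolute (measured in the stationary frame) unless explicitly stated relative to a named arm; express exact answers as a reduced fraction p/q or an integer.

topology: planetary set — G1 39T / G2 24T / G3 87T, arm = carrier (Willis)
row 1 (train locked, turned with arm): all members turn x
row 2 (arm held, sun turns y): ω_ring = −(39/87)·y, ω_arm = 0
boundary: total ω_sun = x + y = 0 and total ω_arm = x = 1  ⇒  y = -1, x = 1
row 2 ring = −(39/87)·(-1) = 13/29
totals (row 1 + row 2): sun 1 + (-1) = 0, ring 1 + 13/29 = 42/29, arm 1 + 0 = 1
asked cell (row1, sun) = 1

row1: w_G1=1 w_G3=1 w_R=1
row2: w_G1=-1 w_G3=13/29 w_R=0
total: w_G1=0 w_G3=42/29 w_R=1
asked value: 1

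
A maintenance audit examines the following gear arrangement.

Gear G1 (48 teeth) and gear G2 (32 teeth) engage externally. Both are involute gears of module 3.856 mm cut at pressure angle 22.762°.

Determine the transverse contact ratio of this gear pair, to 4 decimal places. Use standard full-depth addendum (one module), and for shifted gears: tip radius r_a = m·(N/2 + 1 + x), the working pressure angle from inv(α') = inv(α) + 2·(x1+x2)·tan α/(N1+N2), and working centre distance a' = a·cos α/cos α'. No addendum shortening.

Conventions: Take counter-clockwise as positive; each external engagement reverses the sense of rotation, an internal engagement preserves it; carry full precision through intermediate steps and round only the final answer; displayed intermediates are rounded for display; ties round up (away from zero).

1.5871

class = single-mesh tooth geometry [involute pair 48T × 32T, m = 3.856]
base radii: r_b1 = 85.336669, r_b2 = 56.891113
tip radii: r_a1 = 96.400000, r_a2 = 65.552000
no profile shift: α' = α, a' = a
action lengths: √(r_a1²−r_b1²) = 44.839858, √(r_a2²−r_b2²) = 32.564796
base pitch p_b = π·m·cos α = 11.170544
CR = (44.839858 + 32.564796 − 154.240000·sin 22.76200°)/11.170544 = 1.587082
contact ratio ≈ 1.5871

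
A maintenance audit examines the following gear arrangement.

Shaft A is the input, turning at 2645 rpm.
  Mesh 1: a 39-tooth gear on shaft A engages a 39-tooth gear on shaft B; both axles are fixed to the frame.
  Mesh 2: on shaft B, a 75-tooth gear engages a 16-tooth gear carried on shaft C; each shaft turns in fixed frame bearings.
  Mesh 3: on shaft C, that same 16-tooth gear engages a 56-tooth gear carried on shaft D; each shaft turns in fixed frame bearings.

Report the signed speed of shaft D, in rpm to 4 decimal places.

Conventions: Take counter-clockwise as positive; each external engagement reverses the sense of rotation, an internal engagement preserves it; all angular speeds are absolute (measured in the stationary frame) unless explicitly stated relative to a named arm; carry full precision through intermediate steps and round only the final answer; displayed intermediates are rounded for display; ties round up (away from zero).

topology: fixed-axis compound train — 3 meshes, A→D
mesh 1 [39T→39T]: ω = 2645.0000×39/39 = 2645.0000 rpm, sense flips to −
mesh 2 [75T→16T]: ω = 2645.0000×75/16 = 12398.4375 rpm, sense flips to +
mesh 3 [16T→56T]: ω = 12398.4375×16/56 = 3542.4107 rpm, sense flips to −
signed output speed = -3542.4107 rpm

-3542.4107 rpm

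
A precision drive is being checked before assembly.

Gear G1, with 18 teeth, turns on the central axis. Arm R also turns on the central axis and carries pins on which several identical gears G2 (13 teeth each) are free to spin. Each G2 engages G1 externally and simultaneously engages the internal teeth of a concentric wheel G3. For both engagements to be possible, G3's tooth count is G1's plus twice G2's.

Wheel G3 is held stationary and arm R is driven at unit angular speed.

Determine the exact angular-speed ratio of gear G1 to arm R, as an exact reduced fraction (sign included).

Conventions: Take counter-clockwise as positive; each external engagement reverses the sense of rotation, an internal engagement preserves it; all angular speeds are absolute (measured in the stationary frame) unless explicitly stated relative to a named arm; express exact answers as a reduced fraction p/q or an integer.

topology: planetary set — G1 18T / G2 13T / G3 44T, arm = carrier (Willis)
ring teeth: 18 + 2·13 = 44
18(ω_sun−ω_arm) = −44(ω_ring−ω_arm),  ω_ring = 0, ω_arm = 1
ω_sun = 1 − (44/18)(0−1) = 31/9
ω_out/ω_in = 31/9

31/9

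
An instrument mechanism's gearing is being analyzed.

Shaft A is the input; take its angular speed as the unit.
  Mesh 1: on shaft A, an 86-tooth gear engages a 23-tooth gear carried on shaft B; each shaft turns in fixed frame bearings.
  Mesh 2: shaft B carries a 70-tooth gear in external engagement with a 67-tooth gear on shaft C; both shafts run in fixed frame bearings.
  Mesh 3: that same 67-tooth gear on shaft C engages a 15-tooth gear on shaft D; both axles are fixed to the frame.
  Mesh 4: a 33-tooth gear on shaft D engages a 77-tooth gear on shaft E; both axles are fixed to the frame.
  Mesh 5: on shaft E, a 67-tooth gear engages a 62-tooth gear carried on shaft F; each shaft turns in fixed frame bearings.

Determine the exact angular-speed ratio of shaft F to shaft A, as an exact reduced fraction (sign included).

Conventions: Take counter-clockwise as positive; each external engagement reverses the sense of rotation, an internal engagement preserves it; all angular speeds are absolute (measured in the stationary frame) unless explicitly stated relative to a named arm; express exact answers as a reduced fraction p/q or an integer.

-5762/713

class = fixed-axis compound train [5 meshes; 5 ratios multiply, 5 sense flips]
mesh 1 [86T→23T]: running ratio 86/23, sense −
mesh 2 [70T→67T]: running ratio 6020/1541, sense +
mesh 3 [67T→15T]: running ratio 1204/69, sense −
mesh 4 [33T→77T]: running ratio 172/23, sense +
mesh 5 [67T→62T]: running ratio 5762/713, sense −
ω_out/ω_in = -5762/713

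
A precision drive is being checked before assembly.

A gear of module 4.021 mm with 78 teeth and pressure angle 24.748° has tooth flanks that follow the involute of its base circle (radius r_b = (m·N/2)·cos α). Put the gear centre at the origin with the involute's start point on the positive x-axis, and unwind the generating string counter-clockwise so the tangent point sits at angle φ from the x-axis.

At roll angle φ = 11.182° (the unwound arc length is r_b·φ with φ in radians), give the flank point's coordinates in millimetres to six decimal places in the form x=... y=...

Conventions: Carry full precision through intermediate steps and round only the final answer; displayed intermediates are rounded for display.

x=145.102837 y=0.351540

recognized (one wheel, involute flank): single-mesh tooth geometry, m = 4.021, N = 78
pitch radius r_p = m·N/2 = 4.021·78/2 = 156.819000
base radius r_b = r_p·cos α = 156.819000·cos 24.748° = 142.416396
roll angle φ = 11.182° = 0.19516272 rad
x = r_b·(cos φ + φ·sin φ) = 145.102837
y = r_b·(sin φ − φ·cos φ) = 0.351540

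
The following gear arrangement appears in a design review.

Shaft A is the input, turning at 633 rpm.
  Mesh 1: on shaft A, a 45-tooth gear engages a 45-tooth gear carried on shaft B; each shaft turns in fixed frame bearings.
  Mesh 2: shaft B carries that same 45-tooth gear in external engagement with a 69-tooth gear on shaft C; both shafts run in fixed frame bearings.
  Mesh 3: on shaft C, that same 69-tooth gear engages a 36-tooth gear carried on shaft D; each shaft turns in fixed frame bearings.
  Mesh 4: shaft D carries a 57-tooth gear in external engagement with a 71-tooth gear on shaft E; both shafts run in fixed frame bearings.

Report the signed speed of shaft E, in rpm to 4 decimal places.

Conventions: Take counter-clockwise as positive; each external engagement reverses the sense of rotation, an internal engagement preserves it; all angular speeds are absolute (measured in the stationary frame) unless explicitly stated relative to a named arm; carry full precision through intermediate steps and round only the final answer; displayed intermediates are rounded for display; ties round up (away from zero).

+635.2289 rpm

topology: fixed-axis compound train — 4 meshes, A→E
mesh 1 [45T→45T]: ω = 633.0000×45/45 = 633.0000 rpm, sense flips to −
mesh 2 [45T→69T]: ω = 633.0000×45/69 = 412.8261 rpm, sense flips to +
mesh 3 [69T→36T]: ω = 412.8261×69/36 = 791.2500 rpm, sense flips to −
mesh 4 [57T→71T]: ω = 791.2500×57/71 = 635.2289 rpm, sense flips to +
signed output speed = +635.2289 rpm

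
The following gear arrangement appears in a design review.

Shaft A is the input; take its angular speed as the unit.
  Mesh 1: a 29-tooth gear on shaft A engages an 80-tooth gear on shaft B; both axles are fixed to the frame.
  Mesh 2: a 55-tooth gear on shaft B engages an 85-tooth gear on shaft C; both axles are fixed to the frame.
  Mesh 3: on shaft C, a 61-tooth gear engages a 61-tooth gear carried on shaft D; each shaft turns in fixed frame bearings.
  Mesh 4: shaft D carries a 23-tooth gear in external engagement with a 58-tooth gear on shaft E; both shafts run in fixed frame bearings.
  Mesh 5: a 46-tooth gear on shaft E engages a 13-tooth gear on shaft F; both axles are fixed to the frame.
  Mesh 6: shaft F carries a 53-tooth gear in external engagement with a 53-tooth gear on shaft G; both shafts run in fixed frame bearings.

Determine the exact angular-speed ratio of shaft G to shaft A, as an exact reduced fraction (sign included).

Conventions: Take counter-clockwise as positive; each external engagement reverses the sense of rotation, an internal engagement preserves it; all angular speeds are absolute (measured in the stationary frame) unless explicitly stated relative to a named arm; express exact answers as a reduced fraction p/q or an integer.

class = fixed-axis compound train [6 meshes; 6 ratios multiply, 6 sense flips]
mesh 1 [29T→80T]: running ratio 29/80, sense −
mesh 2 [55T→85T]: running ratio 319/1360, sense +
mesh 3 [61T→61T]: running ratio 319/1360, sense −
mesh 4 [23T→58T]: running ratio 253/2720, sense +
mesh 5 [46T→13T]: running ratio 5819/17680, sense −
mesh 6 [53T→53T]: running ratio 5819/17680, sense +
ω_out/ω_in = 5819/17680

5819/17680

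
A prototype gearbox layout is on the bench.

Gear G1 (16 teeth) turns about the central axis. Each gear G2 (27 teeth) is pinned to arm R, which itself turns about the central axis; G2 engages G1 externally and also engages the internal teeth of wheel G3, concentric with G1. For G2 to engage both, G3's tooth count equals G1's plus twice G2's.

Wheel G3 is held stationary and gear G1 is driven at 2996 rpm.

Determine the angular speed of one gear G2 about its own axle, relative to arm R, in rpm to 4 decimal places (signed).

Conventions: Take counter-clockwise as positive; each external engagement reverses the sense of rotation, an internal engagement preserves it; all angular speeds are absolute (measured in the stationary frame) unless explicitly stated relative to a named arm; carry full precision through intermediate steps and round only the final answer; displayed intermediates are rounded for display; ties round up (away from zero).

class = planetary set [G3 = 16+2·27 = 70; Willis about the carrier]
normalise by the input: solve with ω_sun = 1, then scale by 2996 rpm
ring teeth: 16 + 2·27 = 70
16(ω_sun−ω_arm) = −70(ω_ring−ω_arm),  ω_ring = 0, ω_sun = 1
16(1−ω_arm) = −70(0−ω_arm)  ⇒  86·ω_arm = 16  ⇒  ω_arm = 8/43
sun–planet mesh: 16·(1−8/43) = −27·(ω_p−ω_arm)  ⇒  ω_p−ω_arm = -560/1161
scale: ω_p−ω_arm = -560/1161 × 2996 rpm = -1445.0991 rpm

-1445.0991 rpm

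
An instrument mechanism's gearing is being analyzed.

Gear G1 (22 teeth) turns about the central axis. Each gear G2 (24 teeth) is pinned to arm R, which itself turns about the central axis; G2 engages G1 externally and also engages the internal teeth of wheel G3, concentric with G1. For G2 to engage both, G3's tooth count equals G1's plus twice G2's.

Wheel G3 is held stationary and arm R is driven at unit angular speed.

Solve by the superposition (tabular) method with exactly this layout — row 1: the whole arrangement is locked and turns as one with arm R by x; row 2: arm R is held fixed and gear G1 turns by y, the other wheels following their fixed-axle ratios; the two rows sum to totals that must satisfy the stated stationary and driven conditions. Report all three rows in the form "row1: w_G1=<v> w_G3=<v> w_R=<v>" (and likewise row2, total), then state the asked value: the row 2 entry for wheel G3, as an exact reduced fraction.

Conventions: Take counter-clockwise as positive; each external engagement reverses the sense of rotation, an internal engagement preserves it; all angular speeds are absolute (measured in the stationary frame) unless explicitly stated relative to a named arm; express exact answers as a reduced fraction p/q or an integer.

row1: w_G1=1 w_G3=1 w_R=1
row2: w_G1=35/11 w_G3=-1 w_R=0
total: w_G1=46/11 w_G3=0 w_R=1
asked value: -1

topology: planetary set — G1 22T / G2 24T / G3 70T, arm = carrier (Willis)
row 1: whole set turns with the arm by x
superposition row 2 [arm held]: sun y, ring −(22/70)·y, arm 0
boundary: total ω_ring = x − (22/70)·y = 0 and total ω_arm = x = 1  ⇒  y = 35/11, x = 1
row 2 ring = −(22/70)·35/11 = -1
totals (row 1 + row 2): sun 1 + 35/11 = 46/11, ring 1 + (-1) = 0, arm 1 + 0 = 1
asked cell (row2, ring) = -1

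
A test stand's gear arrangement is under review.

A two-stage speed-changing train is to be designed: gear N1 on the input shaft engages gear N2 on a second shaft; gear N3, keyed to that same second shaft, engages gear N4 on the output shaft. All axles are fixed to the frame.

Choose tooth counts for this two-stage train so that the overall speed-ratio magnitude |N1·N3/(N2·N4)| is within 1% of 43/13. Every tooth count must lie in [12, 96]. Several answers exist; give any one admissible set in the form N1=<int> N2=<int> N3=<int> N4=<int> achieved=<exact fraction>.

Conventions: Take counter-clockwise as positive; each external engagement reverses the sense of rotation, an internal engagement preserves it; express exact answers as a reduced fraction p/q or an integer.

N1=12 N2=13 N3=43 N4=12 achieved=43/13

class = fixed-axis compound train [2-stage, 43/13 wanted]
target = 43/13 in lowest terms: an exact hit needs N1·N3 = k·43 and N2·N4 = k·13 for one integer k, every count in [12, 96]; additionally prefer no 1:1 stage (N1 ≠ N2, N3 ≠ N4)
k = 1…11: no 1:1-free in-range split of k·43 and k·13 into factor pairs; take k = 12
k = 12: N1·N3 = 516 = 12·43, N2·N4 = 156 = 13·12
achieved = 12·43/(13·12) = 43/13; |achieved − target| = 0 ≤ 43/1300 ✓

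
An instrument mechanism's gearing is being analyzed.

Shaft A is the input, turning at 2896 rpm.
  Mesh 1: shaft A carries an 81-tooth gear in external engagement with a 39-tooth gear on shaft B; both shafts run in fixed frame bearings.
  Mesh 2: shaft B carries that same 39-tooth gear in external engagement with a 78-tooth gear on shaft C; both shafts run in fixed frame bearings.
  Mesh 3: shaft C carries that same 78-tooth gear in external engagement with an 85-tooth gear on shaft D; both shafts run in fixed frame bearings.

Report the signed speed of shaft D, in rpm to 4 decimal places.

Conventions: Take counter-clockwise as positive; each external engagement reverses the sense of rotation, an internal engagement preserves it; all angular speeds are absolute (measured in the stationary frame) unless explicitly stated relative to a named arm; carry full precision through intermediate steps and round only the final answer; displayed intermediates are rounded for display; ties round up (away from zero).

-2759.7176 rpm

class = fixed-axis compound train [3 meshes; 3 ratios multiply, 3 sense flips]
mesh 1 [81T→39T]: ω = 2896.0000×81/39 = 6014.7692 rpm, sense flips to −
mesh 2 [39T→78T]: ω = 6014.7692×39/78 = 3007.3846 rpm, sense flips to +
mesh 3 [78T→85T]: ω = 3007.3846×78/85 = 2759.7176 rpm, sense flips to −
signed output speed = -2759.7176 rpm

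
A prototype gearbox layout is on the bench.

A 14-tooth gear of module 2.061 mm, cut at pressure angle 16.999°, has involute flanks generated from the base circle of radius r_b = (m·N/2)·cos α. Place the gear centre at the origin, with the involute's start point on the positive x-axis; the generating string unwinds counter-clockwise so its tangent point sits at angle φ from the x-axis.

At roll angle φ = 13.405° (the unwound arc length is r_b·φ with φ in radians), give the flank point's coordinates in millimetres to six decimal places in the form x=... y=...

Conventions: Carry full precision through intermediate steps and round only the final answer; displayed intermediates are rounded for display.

x=14.169132 y=0.058574

recognized (one wheel, involute flank): single-mesh tooth geometry, m = 2.061, N = 14
pitch radius r_p = m·N/2 = 2.061·14/2 = 14.427000
base radius r_b = r_p·cos α = 14.427000·cos 16.999° = 13.796682
roll angle φ = 13.405° = 0.23396139 rad
x = r_b·(cos φ + φ·sin φ) = 14.169132
y = r_b·(sin φ − φ·cos φ) = 0.058574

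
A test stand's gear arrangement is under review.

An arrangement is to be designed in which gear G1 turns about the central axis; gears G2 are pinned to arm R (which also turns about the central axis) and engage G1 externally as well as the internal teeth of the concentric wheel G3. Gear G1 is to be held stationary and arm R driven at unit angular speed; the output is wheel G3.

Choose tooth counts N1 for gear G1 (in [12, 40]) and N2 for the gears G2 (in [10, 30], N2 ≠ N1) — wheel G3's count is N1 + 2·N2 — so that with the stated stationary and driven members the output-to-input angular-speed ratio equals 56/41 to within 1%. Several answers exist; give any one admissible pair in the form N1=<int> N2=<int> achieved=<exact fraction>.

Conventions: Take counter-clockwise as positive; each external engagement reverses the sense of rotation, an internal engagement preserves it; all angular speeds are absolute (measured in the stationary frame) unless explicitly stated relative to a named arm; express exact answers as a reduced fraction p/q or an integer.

planetary set to be sized for 56/41 (Willis relation)
Willis with ω_sun = 0: ω_ring/ω_arm = (N1+N3)/N3; set equal to 56/41  ⇒  N3/N1 = 1/(56/41 − 1) = 41/15
N3 = N1 + 2·N2  ⇒  N2/N1 = (N3/N1 − 1)/2 = (41/15 − 1)/2 = 13/15
smallest multiple with N1 ≥ 12 and N2 ≥ 10: k = 1  ⇒  N1 = 1·15 = 15, N2 = 1·13 = 13 (N1 ≤ 40, N2 ≤ 30, N2 ≠ N1 ✓), N3 = 15 + 2·13 = 41
check: (N1+N3)/N3 with N1 = 15, N3 = 41 gives 56/41; |achieved − target| = 0 ≤ 14/1025 ✓

N1=15 N2=13 achieved=56/41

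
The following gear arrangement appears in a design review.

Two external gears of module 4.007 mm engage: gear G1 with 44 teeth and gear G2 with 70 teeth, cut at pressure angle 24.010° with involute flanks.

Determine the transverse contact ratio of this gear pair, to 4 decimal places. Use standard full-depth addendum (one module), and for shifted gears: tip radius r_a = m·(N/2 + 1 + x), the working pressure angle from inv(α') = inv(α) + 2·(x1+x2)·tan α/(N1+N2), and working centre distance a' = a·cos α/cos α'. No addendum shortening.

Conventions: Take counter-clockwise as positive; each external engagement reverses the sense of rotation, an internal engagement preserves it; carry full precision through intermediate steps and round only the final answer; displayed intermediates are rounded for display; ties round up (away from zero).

topology: single-mesh involute geometry — m = 4.007, 44T/70T pair
base radii: r_b1 = 80.526427, r_b2 = 128.110225
tip radii: r_a1 = 92.161000, r_a2 = 144.252000
no profile shift: α' = α, a' = a
action lengths: √(r_a1²−r_b1²) = 44.823481, √(r_a2²−r_b2²) = 66.305428
base pitch p_b = π·m·cos α = 11.499147
CR = (44.823481 + 66.305428 − 228.399000·sin 24.01000°)/11.499147 = 1.582226
contact ratio ≈ 1.5822

1.5822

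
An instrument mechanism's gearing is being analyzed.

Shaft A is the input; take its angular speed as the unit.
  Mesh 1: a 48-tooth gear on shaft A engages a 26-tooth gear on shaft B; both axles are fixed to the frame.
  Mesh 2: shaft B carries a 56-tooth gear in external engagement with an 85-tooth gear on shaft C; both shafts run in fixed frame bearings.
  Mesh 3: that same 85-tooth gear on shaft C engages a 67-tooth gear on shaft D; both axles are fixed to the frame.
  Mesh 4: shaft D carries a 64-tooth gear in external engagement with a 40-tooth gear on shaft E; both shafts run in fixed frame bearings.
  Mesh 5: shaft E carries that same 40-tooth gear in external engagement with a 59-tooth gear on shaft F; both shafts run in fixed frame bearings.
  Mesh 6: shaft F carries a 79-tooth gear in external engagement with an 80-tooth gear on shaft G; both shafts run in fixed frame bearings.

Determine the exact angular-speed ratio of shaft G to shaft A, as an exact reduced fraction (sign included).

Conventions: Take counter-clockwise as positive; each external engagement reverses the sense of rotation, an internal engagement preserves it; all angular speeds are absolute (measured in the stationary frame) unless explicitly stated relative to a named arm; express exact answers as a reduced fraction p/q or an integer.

424704/256945

class = fixed-axis compound train [6 meshes; 6 ratios multiply, 6 sense flips]
mesh 1 [48T→26T]: running ratio 24/13, sense −
mesh 2 [56T→85T]: running ratio 1344/1105, sense +
mesh 3 [85T→67T]: running ratio 1344/871, sense −
mesh 4 [64T→40T]: running ratio 10752/4355, sense +
mesh 5 [40T→59T]: running ratio 86016/51389, sense −
mesh 6 [79T→80T]: running ratio 424704/256945, sense +
ω_out/ω_in = 424704/256945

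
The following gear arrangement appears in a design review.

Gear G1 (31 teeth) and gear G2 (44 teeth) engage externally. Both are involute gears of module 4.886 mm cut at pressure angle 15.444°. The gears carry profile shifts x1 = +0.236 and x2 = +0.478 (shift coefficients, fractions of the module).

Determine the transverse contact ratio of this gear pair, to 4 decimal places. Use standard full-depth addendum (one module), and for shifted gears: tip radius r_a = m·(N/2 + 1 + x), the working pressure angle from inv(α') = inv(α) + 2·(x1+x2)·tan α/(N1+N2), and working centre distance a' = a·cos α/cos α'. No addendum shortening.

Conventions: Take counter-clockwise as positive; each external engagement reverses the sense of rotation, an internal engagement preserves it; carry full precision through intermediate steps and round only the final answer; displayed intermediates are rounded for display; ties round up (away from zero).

1.7920

recognized (one external pair, fixed centres): single-mesh tooth geometry, m = 4.886, N1 = 31, N2 = 44
base radii: r_b1 = 72.998371, r_b2 = 103.610592
tip radii: r_a1 = 81.772096, r_a2 = 114.713508
inv(α') = inv(15.444°) + 2·(+0.236+0.478)·tan α/(31+44) = 0.01198385  ⇒  α' = 18.63932°
a' = a·cos α / cos α' = 183.2250·cos 15.444°/cos 18.63932° = 186.384991
action lengths: √(r_a1²−r_b1²) = 36.849877, √(r_a2²−r_b2²) = 49.234482
base pitch p_b = π·m·cos α = 14.795558
CR = (36.849877 + 49.234482 − 186.384991·sin 18.63932°)/14.795558 = 1.792018
contact ratio ≈ 1.7920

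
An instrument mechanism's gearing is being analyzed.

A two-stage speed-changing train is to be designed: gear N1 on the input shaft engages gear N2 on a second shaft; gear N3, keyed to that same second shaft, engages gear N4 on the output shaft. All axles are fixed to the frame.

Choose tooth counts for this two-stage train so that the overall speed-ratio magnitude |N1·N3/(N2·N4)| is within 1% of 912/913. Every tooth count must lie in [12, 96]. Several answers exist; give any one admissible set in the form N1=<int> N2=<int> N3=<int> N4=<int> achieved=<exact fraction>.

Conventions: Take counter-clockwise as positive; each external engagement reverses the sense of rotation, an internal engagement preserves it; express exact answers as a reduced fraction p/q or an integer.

design class (target 912/913): fixed-axis compound train
target = 912/913 in lowest terms: an exact hit needs N1·N3 = k·912 and N2·N4 = k·913 for one integer k, every count in [12, 96]; additionally prefer no 1:1 stage (N1 ≠ N2, N3 ≠ N4)
k = 1: no 1:1-free in-range split of k·912 and k·913 into factor pairs; take k = 2
k = 2: N1·N3 = 1824 = 19·96, N2·N4 = 1826 = 22·83
achieved = 19·96/(22·83) = 912/913; |achieved − target| = 0 ≤ 228/22825 ✓

N1=19 N2=22 N3=96 N4=83 achieved=912/913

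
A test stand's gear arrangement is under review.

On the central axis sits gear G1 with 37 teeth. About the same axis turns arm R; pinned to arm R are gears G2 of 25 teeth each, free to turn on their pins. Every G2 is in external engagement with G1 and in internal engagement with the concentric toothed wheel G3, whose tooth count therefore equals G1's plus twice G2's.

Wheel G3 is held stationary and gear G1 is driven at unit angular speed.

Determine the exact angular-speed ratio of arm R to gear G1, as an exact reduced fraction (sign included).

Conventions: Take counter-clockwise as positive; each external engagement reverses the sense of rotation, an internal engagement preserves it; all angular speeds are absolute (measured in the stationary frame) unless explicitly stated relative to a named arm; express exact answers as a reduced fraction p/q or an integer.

37/124

class = planetary set [G3 = 37+2·25 = 87; Willis about the carrier]
ring teeth: 37 + 2·25 = 87
37(ω_sun−ω_arm) = −87(ω_ring−ω_arm),  ω_ring = 0, ω_sun = 1
37(1−ω_arm) = −87(0−ω_arm)  ⇒  124·ω_arm = 37  ⇒  ω_arm = 37/124
ω_out/ω_in = 37/124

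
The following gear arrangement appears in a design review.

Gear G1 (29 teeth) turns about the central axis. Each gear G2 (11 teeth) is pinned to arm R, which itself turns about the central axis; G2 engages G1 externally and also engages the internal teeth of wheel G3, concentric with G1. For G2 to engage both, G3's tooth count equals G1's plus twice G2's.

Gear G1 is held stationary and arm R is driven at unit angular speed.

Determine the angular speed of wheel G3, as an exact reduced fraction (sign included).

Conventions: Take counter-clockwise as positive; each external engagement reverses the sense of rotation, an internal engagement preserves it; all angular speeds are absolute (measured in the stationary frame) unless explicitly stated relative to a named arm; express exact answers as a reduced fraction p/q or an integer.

80/51

planetary set (29T centre, 11T on arm, 51T internal) — Willis relation
ring teeth: 29 + 2·11 = 51
29(ω_sun−ω_arm) = −51(ω_ring−ω_arm),  ω_sun = 0, ω_arm = 1
ω_ring = 1 − (29/51)(0−1) = 80/51
exact speed ratio = 80/51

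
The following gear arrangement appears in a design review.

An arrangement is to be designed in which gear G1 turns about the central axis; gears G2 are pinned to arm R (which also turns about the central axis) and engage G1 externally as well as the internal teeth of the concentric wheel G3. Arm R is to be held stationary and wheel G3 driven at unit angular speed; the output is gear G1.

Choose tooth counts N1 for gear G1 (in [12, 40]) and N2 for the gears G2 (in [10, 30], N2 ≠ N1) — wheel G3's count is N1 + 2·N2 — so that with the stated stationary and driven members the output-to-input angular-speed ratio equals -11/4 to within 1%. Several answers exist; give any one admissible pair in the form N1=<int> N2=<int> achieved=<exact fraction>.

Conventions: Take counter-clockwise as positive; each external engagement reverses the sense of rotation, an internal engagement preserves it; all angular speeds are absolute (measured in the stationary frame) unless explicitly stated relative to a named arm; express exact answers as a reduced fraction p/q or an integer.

class = planetary set [ratio -11/4 wanted; Willis about the carrier]
Willis with ω_arm = 0: ω_sun/ω_ring = −N3/N1; set equal to -11/4  ⇒  N3/N1 = −(-11/4) = 11/4
N3 = N1 + 2·N2  ⇒  N2/N1 = (N3/N1 − 1)/2 = (11/4 − 1)/2 = 7/8
smallest multiple with N1 ≥ 12 and N2 ≥ 10: k = 2  ⇒  N1 = 2·8 = 16, N2 = 2·7 = 14 (N1 ≤ 40, N2 ≤ 30, N2 ≠ N1 ✓), N3 = 16 + 2·14 = 44
check: −N3/N1 with N1 = 16, N3 = 44 gives -11/4; |achieved − target| = 0 ≤ 11/400 ✓

N1=16 N2=14 achieved=-11/4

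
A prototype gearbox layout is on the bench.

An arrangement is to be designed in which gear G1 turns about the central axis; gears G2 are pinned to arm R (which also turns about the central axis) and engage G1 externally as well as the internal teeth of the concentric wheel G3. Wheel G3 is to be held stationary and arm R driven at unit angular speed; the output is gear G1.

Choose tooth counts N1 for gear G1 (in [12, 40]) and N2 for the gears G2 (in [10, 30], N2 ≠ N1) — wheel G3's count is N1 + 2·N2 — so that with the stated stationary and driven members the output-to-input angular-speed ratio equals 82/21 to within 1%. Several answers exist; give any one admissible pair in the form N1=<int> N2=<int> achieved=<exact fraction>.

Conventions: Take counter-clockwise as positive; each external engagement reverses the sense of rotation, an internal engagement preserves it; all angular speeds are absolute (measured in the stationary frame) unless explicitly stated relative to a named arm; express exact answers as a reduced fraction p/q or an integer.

planetary set to be sized for 82/21 (Willis relation)
Willis with ω_ring = 0: ω_sun/ω_arm = (N1+N3)/N1; set equal to 82/21  ⇒  N3/N1 = 82/21 − 1 = 61/21
N3 = N1 + 2·N2  ⇒  N2/N1 = (N3/N1 − 1)/2 = (61/21 − 1)/2 = 20/21
smallest multiple with N1 ≥ 12 and N2 ≥ 10: k = 1  ⇒  N1 = 1·21 = 21, N2 = 1·20 = 20 (N1 ≤ 40, N2 ≤ 30, N2 ≠ N1 ✓), N3 = 21 + 2·20 = 61
check: (N1+N3)/N1 with N1 = 21, N3 = 61 gives 82/21; |achieved − target| = 0 ≤ 41/1050 ✓

N1=21 N2=20 achieved=82/21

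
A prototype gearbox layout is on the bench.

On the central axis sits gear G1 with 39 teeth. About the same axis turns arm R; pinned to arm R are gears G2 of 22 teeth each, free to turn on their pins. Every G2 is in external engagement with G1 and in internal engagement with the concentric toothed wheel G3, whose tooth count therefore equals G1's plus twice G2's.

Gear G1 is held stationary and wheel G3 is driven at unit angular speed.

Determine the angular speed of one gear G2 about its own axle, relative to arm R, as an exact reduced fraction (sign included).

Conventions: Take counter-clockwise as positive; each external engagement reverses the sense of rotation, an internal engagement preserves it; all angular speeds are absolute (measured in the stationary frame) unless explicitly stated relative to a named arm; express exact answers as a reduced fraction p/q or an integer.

topology: planetary set — G1 39T / G2 22T / G3 83T, arm = carrier (Willis)
ring teeth: 39 + 2·22 = 83
39(ω_sun−ω_arm) = −83(ω_ring−ω_arm),  ω_sun = 0, ω_ring = 1
39(0−ω_arm) = −83(1−ω_arm)  ⇒  122·ω_arm = 83  ⇒  ω_arm = 83/122
sun–planet mesh: 39·(0−83/122) = −22·(ω_p−ω_arm)  ⇒  ω_p−ω_arm = 3237/2684
exact speed ratio = 3237/2684

3237/2684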